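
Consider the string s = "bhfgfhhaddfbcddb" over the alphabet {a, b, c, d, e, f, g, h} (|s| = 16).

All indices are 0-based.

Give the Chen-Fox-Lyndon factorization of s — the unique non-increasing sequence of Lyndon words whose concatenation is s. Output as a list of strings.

["bhfgfhh", "addfbcddb"]

emit factor 1: 'bhfgfhh' (i=0, period=7)
emit factor 2: 'addfbcddb' (i=7, period=9)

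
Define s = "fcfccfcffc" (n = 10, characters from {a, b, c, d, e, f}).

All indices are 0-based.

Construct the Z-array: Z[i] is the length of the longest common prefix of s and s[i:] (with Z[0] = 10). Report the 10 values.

[10, 0, 2, 0, 0, 3, 0, 1, 2, 0]

Z[0]=10
i=1: i≥r, start 0; Z[1]=0
i=2: i≥r, start 0; Z[2]=2 grow→box=[2,4)
i=3: min(r-i=1, Z[1]=0)=0; Z[3]=0
i=4: i≥r, start 0; Z[4]=0
i=5: i≥r, start 0; Z[5]=3 grow→box=[5,8)
i=6: min(r-i=2, Z[1]=0)=0; Z[6]=0
i=7: min(r-i=1, Z[2]=2)=1; Z[7]=1
i=8: i≥r, start 0; Z[8]=2 grow→box=[8,10)
i=9: min(r-i=1, Z[1]=0)=0; Z[9]=0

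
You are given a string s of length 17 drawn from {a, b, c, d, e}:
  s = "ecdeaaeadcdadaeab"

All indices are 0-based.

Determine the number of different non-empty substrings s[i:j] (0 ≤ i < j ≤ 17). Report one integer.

134

rank→(start, suffix):
  0 → (4, 'aaeadcdadaeab')
  1 → (15, 'ab')
  2 → (11, 'adaeab')
  3 → (7, 'adcdadaeab')
  4 → (13, 'aeab')
  5 → (5, 'aeadcdadaeab')
  6 → (16, 'b')
  7 → (9, 'cdadaeab')
  8 → (1, 'cdeaaeadcdadaeab')
  9 → (10, 'dadaeab')
  10 → (12, 'daeab')
  11 → (8, 'dcdadaeab')
  12 → (2, 'deaaeadcdadaeab')
  13 → (3, 'eaaeadcdadaeab')
  14 → (14, 'eab')
  15 → (6, 'eadcdadaeab')
  16 → (0, 'ecdeaaeadcdadaeab')

SA = [4, 15, 11, 7, 13, 5, 16, 9, 1, 10, 12, 8, 2, 3, 14, 6, 0]
rank  pair      lcp
   1  s[4:],s[15:]  1  'a'
   2  s[15:],s[11:]  1  'a'
   3  s[11:],s[7:]  2  'ad'
   4  s[7:],s[13:]  1  'a'
   5  s[13:],s[5:]  3  'aea'
   6  s[5:],s[16:]  0  ''
   7  s[16:],s[9:]  0  ''
   8  s[9:],s[1:]  2  'cd'
   9  s[1:],s[10:]  0  ''
  10  s[10:],s[12:]  2  'da'
  11  s[12:],s[8:]  1  'd'
  12  s[8:],s[2:]  1  'd'
  13  s[2:],s[3:]  0  ''
  14  s[3:],s[14:]  2  'ea'
  15  s[14:],s[6:]  2  'ea'
  16  s[6:],s[0:]  1  'e'

n(n+1)/2 = 17·18/2 = 153
Σ LCP = 0 + 1 + 1 + 2 + 1 + 3 + 0 + 0 + 2 + 0 + 2 + 1 + 1 + 0 + 2 + 2 + 1 = 19
distinct = 153 − 19 = 134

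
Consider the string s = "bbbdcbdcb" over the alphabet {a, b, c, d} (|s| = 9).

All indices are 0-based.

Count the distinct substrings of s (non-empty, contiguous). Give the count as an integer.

rank→(start, suffix):
  0 → (8, 'b')
  1 → (0, 'bbbdcbdcb')
  2 → (1, 'bbdcbdcb')
  3 → (5, 'bdcb')
  4 → (2, 'bdcbdcb')
  5 → (7, 'cb')
  6 → (4, 'cbdcb')
  7 → (6, 'dcb')
  8 → (3, 'dcbdcb')

SA = [8, 0, 1, 5, 2, 7, 4, 6, 3]
rank  pair      lcp
   1  s[8:],s[0:]  1  'b'
   2  s[0:],s[1:]  2  'bb'
   3  s[1:],s[5:]  1  'b'
   4  s[5:],s[2:]  4  'bdcb'
   5  s[2:],s[7:]  0  ''
   6  s[7:],s[4:]  2  'cb'
   7  s[4:],s[6:]  0  ''
   8  s[6:],s[3:]  3  'dcb'

n(n+1)/2 = 9·10/2 = 45
Σ LCP = 0 + 1 + 2 + 1 + 4 + 0 + 2 + 0 + 3 = 13
distinct = 45 − 13 = 32

32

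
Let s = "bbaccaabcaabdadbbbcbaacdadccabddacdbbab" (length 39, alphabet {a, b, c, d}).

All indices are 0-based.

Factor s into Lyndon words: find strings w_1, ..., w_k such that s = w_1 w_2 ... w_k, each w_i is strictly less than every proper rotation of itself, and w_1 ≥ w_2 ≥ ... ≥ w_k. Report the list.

["b", "b", "acc", "aabcaabdadbbbcbaacdadccabddacdbbab"]

emit factor 1: 'b' (i=0, period=1)
emit factor 2: 'b' (i=1, period=1)
emit factor 3: 'acc' (i=2, period=3)
emit factor 4: 'aabcaabdadbbbcbaacdadccabddacdbbab' (i=5, period=34)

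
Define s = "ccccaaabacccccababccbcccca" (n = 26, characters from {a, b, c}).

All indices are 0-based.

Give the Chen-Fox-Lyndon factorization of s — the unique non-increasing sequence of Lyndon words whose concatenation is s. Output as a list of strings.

emit factor 1: 'c' (i=0, period=1)
emit factor 2: 'c' (i=1, period=1)
emit factor 3: 'c' (i=2, period=1)
emit factor 4: 'c' (i=3, period=1)
emit factor 5: 'aaabacccccababccbcccc' (i=4, period=21)
emit factor 6: 'a' (i=25, period=1)

["c", "c", "c", "c", "aaabacccccababccbcccc", "a"]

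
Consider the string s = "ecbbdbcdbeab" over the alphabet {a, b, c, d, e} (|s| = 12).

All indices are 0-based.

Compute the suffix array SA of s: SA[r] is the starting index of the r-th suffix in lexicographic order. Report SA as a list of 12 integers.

sorted suffixes:
  #0 SA[0]=10  'ab'
  #1 SA[1]=11  'b'
  #2 SA[2]=2  'bbdbcdbeab'
  #3 SA[3]=5  'bcdbeab'
  #4 SA[4]=3  'bdbcdbeab'
  #5 SA[5]=8  'beab'
  #6 SA[6]=1  'cbbdbcdbeab'
  #7 SA[7]=6  'cdbeab'
  #8 SA[8]=4  'dbcdbeab'
  #9 SA[9]=7  'dbeab'
  #10 SA[10]=9  'eab'
  #11 SA[11]=0  'ecbbdbcdbeab'

[10, 11, 2, 5, 3, 8, 1, 6, 4, 7, 9, 0]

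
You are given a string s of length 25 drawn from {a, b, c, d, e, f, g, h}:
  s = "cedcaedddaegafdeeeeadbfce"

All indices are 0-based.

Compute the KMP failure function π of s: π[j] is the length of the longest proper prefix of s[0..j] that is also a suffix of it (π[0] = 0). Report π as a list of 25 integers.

π[0] = 0
j=1 s[j]='e': π[1]=0 (border '')
j=2 s[j]='d': π[2]=0 (border '')
j=3 s[j]='c': π[3]=1 (border 'c')
j=4 s[j]='a': k: 1→0; π[4]=0 (border '')
j=5 s[j]='e': π[5]=0 (border '')
j=6 s[j]='d': π[6]=0 (border '')
j=7 s[j]='d': π[7]=0 (border '')
j=8 s[j]='d': π[8]=0 (border '')
j=9 s[j]='a': π[9]=0 (border '')
j=10 s[j]='e': π[10]=0 (border '')
j=11 s[j]='g': π[11]=0 (border '')
j=12 s[j]='a': π[12]=0 (border '')
j=13 s[j]='f': π[13]=0 (border '')
j=14 s[j]='d': π[14]=0 (border '')
j=15 s[j]='e': π[15]=0 (border '')
j=16 s[j]='e': π[16]=0 (border '')
j=17 s[j]='e': π[17]=0 (border '')
j=18 s[j]='e': π[18]=0 (border '')
j=19 s[j]='a': π[19]=0 (border '')
j=20 s[j]='d': π[20]=0 (border '')
j=21 s[j]='b': π[21]=0 (border '')
j=22 s[j]='f': π[22]=0 (border '')
j=23 s[j]='c': π[23]=1 (border 'c')
j=24 s[j]='e': π[24]=2 (border 'ce')

[0, 0, 0, 1, 0, 0, 0, 0, 0, 0, 0, 0, 0, 0, 0, 0, 0, 0, 0, 0, 0, 0, 0, 1, 2]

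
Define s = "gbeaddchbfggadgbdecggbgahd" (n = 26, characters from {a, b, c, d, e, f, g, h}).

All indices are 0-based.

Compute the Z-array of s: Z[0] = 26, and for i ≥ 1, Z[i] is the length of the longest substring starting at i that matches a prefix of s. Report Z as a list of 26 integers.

[26, 0, 0, 0, 0, 0, 0, 0, 0, 0, 1, 1, 0, 0, 2, 0, 0, 0, 0, 1, 2, 0, 1, 0, 0, 0]

Z[0]=26
i=1: outside box; Z[1]=0
i=2: outside box; Z[2]=0
i=3: outside box; Z[3]=0
i=4: outside box; Z[4]=0
i=5: outside box; Z[5]=0
i=6: outside box; Z[6]=0
i=7: outside box; Z[7]=0
i=8: outside box; Z[8]=0
i=9: outside box; Z[9]=0
i=10: outside box; Z[10]=1 scan→box=[10,11)
i=11: outside box; Z[11]=1 scan→box=[11,12)
i=12: outside box; Z[12]=0
i=13: outside box; Z[13]=0
i=14: outside box; Z[14]=2 scan→box=[14,16)
i=15: min(r-i=1, Z[1]=0)=0; Z[15]=0
i=16: outside box; Z[16]=0
i=17: outside box; Z[17]=0
i=18: outside box; Z[18]=0
i=19: outside box; Z[19]=1 scan→box=[19,20)
i=20: outside box; Z[20]=2 scan→box=[20,22)
i=21: min(r-i=1, Z[1]=0)=0; Z[21]=0
i=22: outside box; Z[22]=1 scan→box=[22,23)
i=23: outside box; Z[23]=0
i=24: outside box; Z[24]=0
i=25: outside box; Z[25]=0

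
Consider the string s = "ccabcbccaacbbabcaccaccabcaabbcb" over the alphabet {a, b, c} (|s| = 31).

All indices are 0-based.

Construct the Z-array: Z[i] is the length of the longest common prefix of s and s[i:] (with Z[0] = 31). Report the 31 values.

[31, 1, 0, 0, 1, 0, 3, 1, 0, 0, 1, 0, 0, 0, 0, 1, 0, 3, 1, 0, 5, 1, 0, 0, 1, 0, 0, 0, 0, 1, 0]

Z[0]=31
i=1: fresh scan; Z[1]=1 scan→box=[1,2)
i=2: fresh scan; Z[2]=0
i=3: fresh scan; Z[3]=0
i=4: fresh scan; Z[4]=1 scan→box=[4,5)
i=5: fresh scan; Z[5]=0
i=6: fresh scan; Z[6]=3 scan→box=[6,9)
i=7: min(r-i=2, Z[1]=1)=1; Z[7]=1
i=8: min(r-i=1, Z[2]=0)=0; Z[8]=0
i=9: fresh scan; Z[9]=0
i=10: fresh scan; Z[10]=1 scan→box=[10,11)
i=11: fresh scan; Z[11]=0
i=12: fresh scan; Z[12]=0
i=13: fresh scan; Z[13]=0
i=14: fresh scan; Z[14]=0
i=15: fresh scan; Z[15]=1 scan→box=[15,16)
i=16: fresh scan; Z[16]=0
i=17: fresh scan; Z[17]=3 scan→box=[17,20)
i=18: min(r-i=2, Z[1]=1)=1; Z[18]=1
i=19: min(r-i=1, Z[2]=0)=0; Z[19]=0
i=20: fresh scan; Z[20]=5 scan→box=[20,25)
i=21: min(r-i=4, Z[1]=1)=1; Z[21]=1
i=22: min(r-i=3, Z[2]=0)=0; Z[22]=0
i=23: min(r-i=2, Z[3]=0)=0; Z[23]=0
i=24: min(r-i=1, Z[4]=1)=1; Z[24]=1
i=25: fresh scan; Z[25]=0
i=26: fresh scan; Z[26]=0
i=27: fresh scan; Z[27]=0
i=28: fresh scan; Z[28]=0
i=29: fresh scan; Z[29]=1 scan→box=[29,30)
i=30: fresh scan; Z[30]=0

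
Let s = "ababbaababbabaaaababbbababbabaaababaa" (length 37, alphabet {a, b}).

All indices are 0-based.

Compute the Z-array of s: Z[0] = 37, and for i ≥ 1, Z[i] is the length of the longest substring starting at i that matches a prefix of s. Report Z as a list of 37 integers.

Z[0]=37
i=1: outside box; Z[1]=0
i=2: outside box; Z[2]=2 extend→box=[2,4)
i=3: min(r-i=1, Z[1]=0)=0; Z[3]=0
i=4: outside box; Z[4]=0
i=5: outside box; Z[5]=1 extend→box=[5,6)
i=6: outside box; Z[6]=6 extend→box=[6,12)
i=7: min(r-i=5, Z[1]=0)=0; Z[7]=0
i=8: min(r-i=4, Z[2]=2)=2; Z[8]=2
i=9: min(r-i=3, Z[3]=0)=0; Z[9]=0
i=10: min(r-i=2, Z[4]=0)=0; Z[10]=0
i=11: min(r-i=1, Z[5]=1)=1; Z[11]=3 extend→box=[11,14)
i=12: min(r-i=2, Z[1]=0)=0; Z[12]=0
i=13: min(r-i=1, Z[2]=2)=1; Z[13]=1
i=14: outside box; Z[14]=1 extend→box=[14,15)
i=15: outside box; Z[15]=1 extend→box=[15,16)
i=16: outside box; Z[16]=5 extend→box=[16,21)
i=17: min(r-i=4, Z[1]=0)=0; Z[17]=0
i=18: min(r-i=3, Z[2]=2)=2; Z[18]=2
i=19: min(r-i=2, Z[3]=0)=0; Z[19]=0
i=20: min(r-i=1, Z[4]=0)=0; Z[20]=0
i=21: outside box; Z[21]=0
i=22: outside box; Z[22]=6 extend→box=[22,28)
i=23: min(r-i=5, Z[1]=0)=0; Z[23]=0
i=24: min(r-i=4, Z[2]=2)=2; Z[24]=2
i=25: min(r-i=3, Z[3]=0)=0; Z[25]=0
i=26: min(r-i=2, Z[4]=0)=0; Z[26]=0
i=27: min(r-i=1, Z[5]=1)=1; Z[27]=3 extend→box=[27,30)
i=28: min(r-i=2, Z[1]=0)=0; Z[28]=0
i=29: min(r-i=1, Z[2]=2)=1; Z[29]=1
i=30: outside box; Z[30]=1 extend→box=[30,31)
i=31: outside box; Z[31]=4 extend→box=[31,35)
i=32: min(r-i=3, Z[1]=0)=0; Z[32]=0
i=33: min(r-i=2, Z[2]=2)=2; Z[33]=3 extend→box=[33,36)
i=34: min(r-i=2, Z[1]=0)=0; Z[34]=0
i=35: min(r-i=1, Z[2]=2)=1; Z[35]=1
i=36: outside box; Z[36]=1 extend→box=[36,37)

[37, 0, 2, 0, 0, 1, 6, 0, 2, 0, 0, 3, 0, 1, 1, 1, 5, 0, 2, 0, 0, 0, 6, 0, 2, 0, 0, 3, 0, 1, 1, 4, 0, 3, 0, 1, 1]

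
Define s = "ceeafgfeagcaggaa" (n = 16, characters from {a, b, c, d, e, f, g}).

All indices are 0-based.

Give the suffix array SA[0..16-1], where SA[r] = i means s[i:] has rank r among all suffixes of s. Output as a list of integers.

[15, 14, 3, 8, 11, 10, 0, 2, 7, 1, 6, 4, 13, 9, 5, 12]

rank | idx | suffix
   0 |  15 | a
   1 |  14 | aa
   2 |   3 | afgfeagcaggaa
   3 |   8 | agcaggaa
   4 |  11 | aggaa
   5 |  10 | caggaa
   6 |   0 | ceeafgfeagcaggaa
   7 |   2 | eafgfeagcaggaa
   8 |   7 | eagcaggaa
   9 |   1 | eeafgfeagcaggaa
  10 |   6 | feagcaggaa
  11 |   4 | fgfeagcaggaa
  12 |  13 | gaa
  13 |   9 | gcaggaa
  14 |   5 | gfeagcaggaa
  15 |  12 | ggaa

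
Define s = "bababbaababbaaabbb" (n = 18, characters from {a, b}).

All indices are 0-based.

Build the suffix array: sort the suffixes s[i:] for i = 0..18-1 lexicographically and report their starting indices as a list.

sorted suffixes:
  #0 SA[0]=12  'aaabbb'
  #1 SA[1]=6  'aababbaaabbb'
  #2 SA[2]=13  'aabbb'
  #3 SA[3]=7  'ababbaaabbb'
  #4 SA[4]=1  'ababbaababbaaabbb'
  #5 SA[5]=9  'abbaaabbb'
  #6 SA[6]=3  'abbaababbaaabbb'
  #7 SA[7]=14  'abbb'
  #8 SA[8]=17  'b'
  #9 SA[9]=11  'baaabbb'
  #10 SA[10]=5  'baababbaaabbb'
  #11 SA[11]=0  'bababbaababbaaabbb'
  #12 SA[12]=8  'babbaaabbb'
  #13 SA[13]=2  'babbaababbaaabbb'
  #14 SA[14]=16  'bb'
  #15 SA[15]=10  'bbaaabbb'
  #16 SA[16]=4  'bbaababbaaabbb'
  #17 SA[17]=15  'bbb'

[12, 6, 13, 7, 1, 9, 3, 14, 17, 11, 5, 0, 8, 2, 16, 10, 4, 15]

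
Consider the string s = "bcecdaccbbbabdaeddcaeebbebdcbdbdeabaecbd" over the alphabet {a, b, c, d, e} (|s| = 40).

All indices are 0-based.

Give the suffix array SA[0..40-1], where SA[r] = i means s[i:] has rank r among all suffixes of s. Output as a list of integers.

rank | idx | suffix
   0 |  33 | abaecbd
   1 |  11 | abdaeddcaeebbebdcbdbdeabaecbd
   2 |   5 | accbbbabdaeddcaeebbebdcbdbdeabaecbd
   3 |  35 | aecbd
   4 |  14 | aeddcaeebbebdcbdbdeabaecbd
   5 |  19 | aeebbebdcbdbdeabaecbd
   6 |  10 | babdaeddcaeebbebdcbdbdeabaecbd
   7 |  34 | baecbd
   8 |   9 | bbabdaeddcaeebbebdcbdbdeabaecbd
   9 |   8 | bbbabdaeddcaeebbebdcbdbdeabaecbd
  10 |  22 | bbebdcbdbdeabaecbd
  11 |   0 | bcecdaccbbbabdaeddcaeebbebdcbdbdeabaecbd
  12 |  38 | bd
  13 |  12 | bdaeddcaeebbebdcbdbdeabaecbd
  14 |  28 | bdbdeabaecbd
  15 |  25 | bdcbdbdeabaecbd
  16 |  30 | bdeabaecbd
  17 |  23 | bebdcbdbdeabaecbd
  18 |  18 | caeebbebdcbdbdeabaecbd
  19 |   7 | cbbbabdaeddcaeebbebdcbdbdeabaecbd
  20 |  37 | cbd
  21 |  27 | cbdbdeabaecbd
  22 |   6 | ccbbbabdaeddcaeebbebdcbdbdeabaecbd
  23 |   3 | cdaccbbbabdaeddcaeebbebdcbdbdeabaecbd
  24 |   1 | cecdaccbbbabdaeddcaeebbebdcbdbdeabaecbd
  25 |  39 | d
  26 |   4 | daccbbbabdaeddcaeebbebdcbdbdeabaecbd
  27 |  13 | daeddcaeebbebdcbdbdeabaecbd
  28 |  29 | dbdeabaecbd
  29 |  17 | dcaeebbebdcbdbdeabaecbd
  30 |  26 | dcbdbdeabaecbd
  31 |  16 | ddcaeebbebdcbdbdeabaecbd
  32 |  31 | deabaecbd
  33 |  32 | eabaecbd
  34 |  21 | ebbebdcbdbdeabaecbd
  35 |  24 | ebdcbdbdeabaecbd
  36 |  36 | ecbd
  37 |   2 | ecdaccbbbabdaeddcaeebbebdcbdbdeabaecbd
  38 |  15 | eddcaeebbebdcbdbdeabaecbd
  39 |  20 | eebbebdcbdbdeabaecbd

[33, 11, 5, 35, 14, 19, 10, 34, 9, 8, 22, 0, 38, 12, 28, 25, 30, 23, 18, 7, 37, 27, 6, 3, 1, 39, 4, 13, 29, 17, 26, 16, 31, 32, 21, 24, 36, 2, 15, 20]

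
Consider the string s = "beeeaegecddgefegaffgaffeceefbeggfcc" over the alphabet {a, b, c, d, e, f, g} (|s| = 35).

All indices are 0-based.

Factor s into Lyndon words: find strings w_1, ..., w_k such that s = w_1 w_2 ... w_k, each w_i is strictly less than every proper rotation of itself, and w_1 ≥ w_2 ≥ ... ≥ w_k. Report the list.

emit factor 1: 'beee' (i=0, period=4)
emit factor 2: 'aegecddgefegaffgaffeceefbeggfcc' (i=4, period=31)

["beee", "aegecddgefegaffgaffeceefbeggfcc"]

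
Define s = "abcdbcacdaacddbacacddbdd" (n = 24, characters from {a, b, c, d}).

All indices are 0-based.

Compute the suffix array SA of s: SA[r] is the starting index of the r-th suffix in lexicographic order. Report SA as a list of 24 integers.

sorted suffixes:
  #0 SA[0]=9  'aacddbacacddbdd'
  #1 SA[1]=0  'abcdbcacdaacddbacacddbdd'
  #2 SA[2]=15  'acacddbdd'
  #3 SA[3]=6  'acdaacddbacacddbdd'
  #4 SA[4]=10  'acddbacacddbdd'
  #5 SA[5]=17  'acddbdd'
  #6 SA[6]=14  'bacacddbdd'
  #7 SA[7]=4  'bcacdaacddbacacddbdd'
  #8 SA[8]=1  'bcdbcacdaacddbacacddbdd'
  #9 SA[9]=21  'bdd'
  #10 SA[10]=5  'cacdaacddbacacddbdd'
  #11 SA[11]=16  'cacddbdd'
  #12 SA[12]=7  'cdaacddbacacddbdd'
  #13 SA[13]=2  'cdbcacdaacddbacacddbdd'
  #14 SA[14]=11  'cddbacacddbdd'
  #15 SA[15]=18  'cddbdd'
  #16 SA[16]=23  'd'
  #17 SA[17]=8  'daacddbacacddbdd'
  #18 SA[18]=13  'dbacacddbdd'
  #19 SA[19]=3  'dbcacdaacddbacacddbdd'
  #20 SA[20]=20  'dbdd'
  #21 SA[21]=22  'dd'
  #22 SA[22]=12  'ddbacacddbdd'
  #23 SA[23]=19  'ddbdd'

[9, 0, 15, 6, 10, 17, 14, 4, 1, 21, 5, 16, 7, 2, 11, 18, 23, 8, 13, 3, 20, 22, 12, 19]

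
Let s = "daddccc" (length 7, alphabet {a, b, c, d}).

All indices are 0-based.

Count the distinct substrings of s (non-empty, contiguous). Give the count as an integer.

23

rank | idx | suffix
   0 |   1 | addccc
   1 |   6 | c
   2 |   5 | cc
   3 |   4 | ccc
   4 |   0 | daddccc
   5 |   3 | dccc
   6 |   2 | ddccc

SA = [1, 6, 5, 4, 0, 3, 2]
rank  pair      lcp
   1  s[1:],s[6:]  0  ''
   2  s[6:],s[5:]  1  'c'
   3  s[5:],s[4:]  2  'cc'
   4  s[4:],s[0:]  0  ''
   5  s[0:],s[3:]  1  'd'
   6  s[3:],s[2:]  1  'd'

n(n+1)/2 = 7·8/2 = 28
Σ LCP = 0 + 0 + 1 + 2 + 0 + 1 + 1 = 5
distinct = 28 − 5 = 23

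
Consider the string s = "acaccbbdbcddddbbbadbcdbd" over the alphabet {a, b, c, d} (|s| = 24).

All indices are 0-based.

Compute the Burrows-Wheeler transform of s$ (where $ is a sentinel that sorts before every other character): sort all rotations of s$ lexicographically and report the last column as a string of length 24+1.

d$cbbbdcdddbacabbbdabcddc

rank  rotation                   last
    0  $acaccbbdbcddddbbbadbcdbd  d
    1  acaccbbdbcddddbbbadbcdbd$  $
    2  accbbdbcddddbbbadbcdbd$ac  c
    3  adbcdbd$acaccbbdbcddddbbb  b
    4  badbcdbd$acaccbbdbcddddbb  b
    5  bbadbcdbd$acaccbbdbcddddb  b
    6  bbbadbcdbd$acaccbbdbcdddd  d
    7  bbdbcddddbbbadbcdbd$acacc  c
    8  bcdbd$acaccbbdbcddddbbbad  d
    9  bcddddbbbadbcdbd$acaccbbd  d
   10  bd$acaccbbdbcddddbbbadbcd  d
   11  bdbcddddbbbadbcdbd$acaccb  b
   12  caccbbdbcddddbbbadbcdbd$a  a
   13  cbbdbcddddbbbadbcdbd$acac  c
   14  ccbbdbcddddbbbadbcdbd$aca  a
   15  cdbd$acaccbbdbcddddbbbadb  b
   16  cddddbbbadbcdbd$acaccbbdb  b
   17  d$acaccbbdbcddddbbbadbcdb  b
   18  dbbbadbcdbd$acaccbbdbcddd  d
   19  dbcdbd$acaccbbdbcddddbbba  a
   20  dbcddddbbbadbcdbd$acaccbb  b
   21  dbd$acaccbbdbcddddbbbadbc  c
   22  ddbbbadbcdbd$acaccbbdbcdd  d
   23  dddbbbadbcdbd$acaccbbdbcd  d
   24  ddddbbbadbcdbd$acaccbbdbc  c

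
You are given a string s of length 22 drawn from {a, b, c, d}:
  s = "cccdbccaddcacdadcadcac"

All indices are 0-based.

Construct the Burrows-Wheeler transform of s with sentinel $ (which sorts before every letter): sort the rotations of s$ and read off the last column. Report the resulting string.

rank  rotation                 last
    0  $cccdbccaddcacdadcadcac  c
    1  ac$cccdbccaddcacdadcadc  c
    2  acdadcadcac$cccdbccaddc  c
    3  adcac$cccdbccaddcacdadc  c
    4  adcadcac$cccdbccaddcacd  d
    5  addcacdadcadcac$cccdbcc  c
    6  bccaddcacdadcadcac$cccd  d
    7  c$cccdbccaddcacdadcadca  a
    8  cac$cccdbccaddcacdadcad  d
    9  cacdadcadcac$cccdbccadd  d
   10  cadcac$cccdbccaddcacdad  d
   11  caddcacdadcadcac$cccdbc  c
   12  ccaddcacdadcadcac$cccdb  b
   13  cccdbccaddcacdadcadcac$  $
   14  ccdbccaddcacdadcadcac$c  c
   15  cdadcadcac$cccdbccaddca  a
   16  cdbccaddcacdadcadcac$cc  c
   17  dadcadcac$cccdbccaddcac  c
   18  dbccaddcacdadcadcac$ccc  c
   19  dcac$cccdbccaddcacdadca  a
   20  dcacdadcadcac$cccdbccad  d
   21  dcadcac$cccdbccaddcacda  a
   22  ddcacdadcadcac$cccdbcca  a

ccccdcdadddcb$cacccadaa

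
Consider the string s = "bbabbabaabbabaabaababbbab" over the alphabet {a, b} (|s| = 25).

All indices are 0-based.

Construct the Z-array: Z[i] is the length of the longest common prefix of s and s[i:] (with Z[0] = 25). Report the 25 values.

[25, 1, 0, 4, 1, 0, 1, 0, 0, 4, 1, 0, 1, 0, 0, 1, 0, 0, 1, 0, 2, 4, 1, 0, 1]

Z[0]=25
i=1: i≥r, start 0; Z[1]=1 scan→box=[1,2)
i=2: i≥r, start 0; Z[2]=0
i=3: i≥r, start 0; Z[3]=4 scan→box=[3,7)
i=4: min(r-i=3, Z[1]=1)=1; Z[4]=1
i=5: min(r-i=2, Z[2]=0)=0; Z[5]=0
i=6: min(r-i=1, Z[3]=4)=1; Z[6]=1
i=7: i≥r, start 0; Z[7]=0
i=8: i≥r, start 0; Z[8]=0
i=9: i≥r, start 0; Z[9]=4 scan→box=[9,13)
i=10: min(r-i=3, Z[1]=1)=1; Z[10]=1
i=11: min(r-i=2, Z[2]=0)=0; Z[11]=0
i=12: min(r-i=1, Z[3]=4)=1; Z[12]=1
i=13: i≥r, start 0; Z[13]=0
i=14: i≥r, start 0; Z[14]=0
i=15: i≥r, start 0; Z[15]=1 scan→box=[15,16)
i=16: i≥r, start 0; Z[16]=0
i=17: i≥r, start 0; Z[17]=0
i=18: i≥r, start 0; Z[18]=1 scan→box=[18,19)
i=19: i≥r, start 0; Z[19]=0
i=20: i≥r, start 0; Z[20]=2 scan→box=[20,22)
i=21: min(r-i=1, Z[1]=1)=1; Z[21]=4 scan→box=[21,25)
i=22: min(r-i=3, Z[1]=1)=1; Z[22]=1
i=23: min(r-i=2, Z[2]=0)=0; Z[23]=0
i=24: min(r-i=1, Z[3]=4)=1; Z[24]=1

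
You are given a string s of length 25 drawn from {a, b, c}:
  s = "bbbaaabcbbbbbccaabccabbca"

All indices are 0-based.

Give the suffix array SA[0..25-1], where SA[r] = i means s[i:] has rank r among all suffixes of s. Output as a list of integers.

rank→(start, suffix):
  0 → (24, 'a')
  1 → (3, 'aaabcbbbbbccaabccabbca')
  2 → (4, 'aabcbbbbbccaabccabbca')
  3 → (15, 'aabccabbca')
  4 → (20, 'abbca')
  5 → (5, 'abcbbbbbccaabccabbca')
  6 → (16, 'abccabbca')
  7 → (2, 'baaabcbbbbbccaabccabbca')
  8 → (1, 'bbaaabcbbbbbccaabccabbca')
  9 → (0, 'bbbaaabcbbbbbccaabccabbca')
  10 → (8, 'bbbbbccaabccabbca')
  11 → (9, 'bbbbccaabccabbca')
  12 → (10, 'bbbccaabccabbca')
  13 → (21, 'bbca')
  14 → (11, 'bbccaabccabbca')
  15 → (22, 'bca')
  16 → (6, 'bcbbbbbccaabccabbca')
  17 → (12, 'bccaabccabbca')
  18 → (17, 'bccabbca')
  19 → (23, 'ca')
  20 → (14, 'caabccabbca')
  21 → (19, 'cabbca')
  22 → (7, 'cbbbbbccaabccabbca')
  23 → (13, 'ccaabccabbca')
  24 → (18, 'ccabbca')

[24, 3, 4, 15, 20, 5, 16, 2, 1, 0, 8, 9, 10, 21, 11, 22, 6, 12, 17, 23, 14, 19, 7, 13, 18]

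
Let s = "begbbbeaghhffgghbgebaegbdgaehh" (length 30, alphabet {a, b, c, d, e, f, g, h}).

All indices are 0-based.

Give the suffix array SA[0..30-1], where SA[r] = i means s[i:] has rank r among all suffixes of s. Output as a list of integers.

rank→(start, suffix):
  0 → (20, 'aegbdgaehh')
  1 → (26, 'aehh')
  2 → (7, 'aghhffgghbgebaegbdgaehh')
  3 → (19, 'baegbdgaehh')
  4 → (3, 'bbbeaghhffgghbgebaegbdgaehh')
  5 → (4, 'bbeaghhffgghbgebaegbdgaehh')
  6 → (23, 'bdgaehh')
  7 → (5, 'beaghhffgghbgebaegbdgaehh')
  8 → (0, 'begbbbeaghhffgghbgebaegbdgaehh')
  9 → (16, 'bgebaegbdgaehh')
  10 → (24, 'dgaehh')
  11 → (6, 'eaghhffgghbgebaegbdgaehh')
  12 → (18, 'ebaegbdgaehh')
  13 → (1, 'egbbbeaghhffgghbgebaegbdgaehh')
  14 → (21, 'egbdgaehh')
  15 → (27, 'ehh')
  16 → (11, 'ffgghbgebaegbdgaehh')
  17 → (12, 'fgghbgebaegbdgaehh')
  18 → (25, 'gaehh')
  19 → (2, 'gbbbeaghhffgghbgebaegbdgaehh')
  20 → (22, 'gbdgaehh')
  21 → (17, 'gebaegbdgaehh')
  22 → (13, 'gghbgebaegbdgaehh')
  23 → (14, 'ghbgebaegbdgaehh')
  24 → (8, 'ghhffgghbgebaegbdgaehh')
  25 → (29, 'h')
  26 → (15, 'hbgebaegbdgaehh')
  27 → (10, 'hffgghbgebaegbdgaehh')
  28 → (28, 'hh')
  29 → (9, 'hhffgghbgebaegbdgaehh')

[20, 26, 7, 19, 3, 4, 23, 5, 0, 16, 24, 6, 18, 1, 21, 27, 11, 12, 25, 2, 22, 17, 13, 14, 8, 29, 15, 10, 28, 9]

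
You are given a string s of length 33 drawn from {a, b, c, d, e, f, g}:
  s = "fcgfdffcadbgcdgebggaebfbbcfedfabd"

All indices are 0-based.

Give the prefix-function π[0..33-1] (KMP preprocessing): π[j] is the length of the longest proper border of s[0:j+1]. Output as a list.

[0, 0, 0, 1, 0, 1, 1, 2, 0, 0, 0, 0, 0, 0, 0, 0, 0, 0, 0, 0, 0, 0, 1, 0, 0, 0, 1, 0, 0, 1, 0, 0, 0]

π[0] = 0
j=1 s[j]='c': π[1]=0 (border '')
j=2 s[j]='g': π[2]=0 (border '')
j=3 s[j]='f': π[3]=1 (border 'f')
j=4 s[j]='d': k: 1→0; π[4]=0 (border '')
j=5 s[j]='f': π[5]=1 (border 'f')
j=6 s[j]='f': k: 1→0; π[6]=1 (border 'f')
j=7 s[j]='c': π[7]=2 (border 'fc')
j=8 s[j]='a': k: 2→0; π[8]=0 (border '')
j=9 s[j]='d': π[9]=0 (border '')
j=10 s[j]='b': π[10]=0 (border '')
j=11 s[j]='g': π[11]=0 (border '')
j=12 s[j]='c': π[12]=0 (border '')
j=13 s[j]='d': π[13]=0 (border '')
j=14 s[j]='g': π[14]=0 (border '')
j=15 s[j]='e': π[15]=0 (border '')
j=16 s[j]='b': π[16]=0 (border '')
j=17 s[j]='g': π[17]=0 (border '')
j=18 s[j]='g': π[18]=0 (border '')
j=19 s[j]='a': π[19]=0 (border '')
j=20 s[j]='e': π[20]=0 (border '')
j=21 s[j]='b': π[21]=0 (border '')
j=22 s[j]='f': π[22]=1 (border 'f')
j=23 s[j]='b': k: 1→0; π[23]=0 (border '')
j=24 s[j]='b': π[24]=0 (border '')
j=25 s[j]='c': π[25]=0 (border '')
j=26 s[j]='f': π[26]=1 (border 'f')
j=27 s[j]='e': k: 1→0; π[27]=0 (border '')
j=28 s[j]='d': π[28]=0 (border '')
j=29 s[j]='f': π[29]=1 (border 'f')
j=30 s[j]='a': k: 1→0; π[30]=0 (border '')
j=31 s[j]='b': π[31]=0 (border '')
j=32 s[j]='d': π[32]=0 (border '')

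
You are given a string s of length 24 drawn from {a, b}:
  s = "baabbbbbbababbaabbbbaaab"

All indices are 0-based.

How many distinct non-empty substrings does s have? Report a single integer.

rank | idx | suffix
   0 |  20 | aaab
   1 |  21 | aab
   2 |  14 | aabbbbaaab
   3 |   1 | aabbbbbbababbaabbbbaaab
   4 |  22 | ab
   5 |   9 | ababbaabbbbaaab
   6 |  11 | abbaabbbbaaab
   7 |  15 | abbbbaaab
   8 |   2 | abbbbbbababbaabbbbaaab
   9 |  23 | b
  10 |  19 | baaab
  11 |  13 | baabbbbaaab
  12 |   0 | baabbbbbbababbaabbbbaaab
  13 |   8 | bababbaabbbbaaab
  14 |  10 | babbaabbbbaaab
  15 |  18 | bbaaab
  16 |  12 | bbaabbbbaaab
  17 |   7 | bbababbaabbbbaaab
  18 |  17 | bbbaaab
  19 |   6 | bbbababbaabbbbaaab
  20 |  16 | bbbbaaab
  21 |   5 | bbbbababbaabbbbaaab
  22 |   4 | bbbbbababbaabbbbaaab
  23 |   3 | bbbbbbababbaabbbbaaab

SA = [20, 21, 14, 1, 22, 9, 11, 15, 2, 23, 19, 13, 0, 8, 10, 18, 12, 7, 17, 6, 16, 5, 4, 3]
rank  pair      lcp
   1  s[20:],s[21:]  2  'aa'
   2  s[21:],s[14:]  3  'aab'
   3  s[14:],s[1:]  6  'aabbbb'
   4  s[1:],s[22:]  1  'a'
   5  s[22:],s[9:]  2  'ab'
   6  s[9:],s[11:]  2  'ab'
   7  s[11:],s[15:]  3  'abb'
   8  s[15:],s[2:]  5  'abbbb'
   9  s[2:],s[23:]  0  ''
  10  s[23:],s[19:]  1  'b'
  11  s[19:],s[13:]  3  'baa'
  12  s[13:],s[0:]  7  'baabbbb'
  13  s[0:],s[8:]  2  'ba'
  14  s[8:],s[10:]  3  'bab'
  15  s[10:],s[18:]  1  'b'
  16  s[18:],s[12:]  4  'bbaa'
  17  s[12:],s[7:]  3  'bba'
  18  s[7:],s[17:]  2  'bb'
  19  s[17:],s[6:]  4  'bbba'
  20  s[6:],s[16:]  3  'bbb'
  21  s[16:],s[5:]  5  'bbbba'
  22  s[5:],s[4:]  4  'bbbb'
  23  s[4:],s[3:]  5  'bbbbb'

n(n+1)/2 = 24·25/2 = 300
Σ LCP = 0 + 2 + 3 + 6 + 1 + 2 + 2 + 3 + 5 + 0 + 1 + 3 + 7 + 2 + 3 + 1 + 4 + 3 + 2 + 4 + 3 + 5 + 4 + 5 = 71
distinct = 300 − 71 = 229

229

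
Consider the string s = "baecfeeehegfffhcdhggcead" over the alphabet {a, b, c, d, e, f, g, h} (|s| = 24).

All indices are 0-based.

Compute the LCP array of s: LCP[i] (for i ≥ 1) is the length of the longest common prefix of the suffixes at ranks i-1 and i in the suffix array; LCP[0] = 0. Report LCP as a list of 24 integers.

[0, 1, 0, 0, 1, 1, 0, 1, 0, 1, 1, 2, 1, 1, 0, 1, 2, 1, 0, 1, 1, 0, 1, 1]

sorted suffixes:
  #0 SA[0]=22  'ad'
  #1 SA[1]=1  'aecfeeehegfffhcdhggcead'
  #2 SA[2]=0  'baecfeeehegfffhcdhggcead'
  #3 SA[3]=15  'cdhggcead'
  #4 SA[4]=20  'cead'
  #5 SA[5]=3  'cfeeehegfffhcdhggcead'
  #6 SA[6]=23  'd'
  #7 SA[7]=16  'dhggcead'
  #8 SA[8]=21  'ead'
  #9 SA[9]=2  'ecfeeehegfffhcdhggcead'
  #10 SA[10]=5  'eeehegfffhcdhggcead'
  #11 SA[11]=6  'eehegfffhcdhggcead'
  #12 SA[12]=9  'egfffhcdhggcead'
  #13 SA[13]=7  'ehegfffhcdhggcead'
  #14 SA[14]=4  'feeehegfffhcdhggcead'
  #15 SA[15]=11  'fffhcdhggcead'
  #16 SA[16]=12  'ffhcdhggcead'
  #17 SA[17]=13  'fhcdhggcead'
  #18 SA[18]=19  'gcead'
  #19 SA[19]=10  'gfffhcdhggcead'
  #20 SA[20]=18  'ggcead'
  #21 SA[21]=14  'hcdhggcead'
  #22 SA[22]=8  'hegfffhcdhggcead'
  #23 SA[23]=17  'hggcead'

SA = [22, 1, 0, 15, 20, 3, 23, 16, 21, 2, 5, 6, 9, 7, 4, 11, 12, 13, 19, 10, 18, 14, 8, 17]
[i] adj suffixes → lcp
  [1] 22/1 → 1 ('a')
  [2] 1/0 → 0 ('')
  [3] 0/15 → 0 ('')
  [4] 15/20 → 1 ('c')
  [5] 20/3 → 1 ('c')
  [6] 3/23 → 0 ('')
  [7] 23/16 → 1 ('d')
  [8] 16/21 → 0 ('')
  [9] 21/2 → 1 ('e')
  [10] 2/5 → 1 ('e')
  [11] 5/6 → 2 ('ee')
  [12] 6/9 → 1 ('e')
  [13] 9/7 → 1 ('e')
  [14] 7/4 → 0 ('')
  [15] 4/11 → 1 ('f')
  [16] 11/12 → 2 ('ff')
  [17] 12/13 → 1 ('f')
  [18] 13/19 → 0 ('')
  [19] 19/10 → 1 ('g')
  [20] 10/18 → 1 ('g')
  [21] 18/14 → 0 ('')
  [22] 14/8 → 1 ('h')
  [23] 8/17 → 1 ('h')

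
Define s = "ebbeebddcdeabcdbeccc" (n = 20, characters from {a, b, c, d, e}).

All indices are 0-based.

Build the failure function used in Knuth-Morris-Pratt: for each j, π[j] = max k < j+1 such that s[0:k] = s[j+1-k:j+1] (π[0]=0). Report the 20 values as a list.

[0, 0, 0, 1, 1, 2, 0, 0, 0, 0, 1, 0, 0, 0, 0, 0, 1, 0, 0, 0]

π[0] = 0
j=1 s[j]='b': π[1]=0 (border '')
j=2 s[j]='b': π[2]=0 (border '')
j=3 s[j]='e': π[3]=1 (border 'e')
j=4 s[j]='e': k: 1→0; π[4]=1 (border 'e')
j=5 s[j]='b': π[5]=2 (border 'eb')
j=6 s[j]='d': k: 2→0; π[6]=0 (border '')
j=7 s[j]='d': π[7]=0 (border '')
j=8 s[j]='c': π[8]=0 (border '')
j=9 s[j]='d': π[9]=0 (border '')
j=10 s[j]='e': π[10]=1 (border 'e')
j=11 s[j]='a': k: 1→0; π[11]=0 (border '')
j=12 s[j]='b': π[12]=0 (border '')
j=13 s[j]='c': π[13]=0 (border '')
j=14 s[j]='d': π[14]=0 (border '')
j=15 s[j]='b': π[15]=0 (border '')
j=16 s[j]='e': π[16]=1 (border 'e')
j=17 s[j]='c': k: 1→0; π[17]=0 (border '')
j=18 s[j]='c': π[18]=0 (border '')
j=19 s[j]='c': π[19]=0 (border '')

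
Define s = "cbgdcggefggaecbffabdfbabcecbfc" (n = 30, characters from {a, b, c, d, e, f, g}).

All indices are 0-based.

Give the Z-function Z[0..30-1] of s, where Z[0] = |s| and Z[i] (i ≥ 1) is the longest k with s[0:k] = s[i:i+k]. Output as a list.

Z[0]=30
i=1: fresh scan; Z[1]=0
i=2: fresh scan; Z[2]=0
i=3: fresh scan; Z[3]=0
i=4: fresh scan; Z[4]=1 scan→box=[4,5)
i=5: fresh scan; Z[5]=0
i=6: fresh scan; Z[6]=0
i=7: fresh scan; Z[7]=0
i=8: fresh scan; Z[8]=0
i=9: fresh scan; Z[9]=0
i=10: fresh scan; Z[10]=0
i=11: fresh scan; Z[11]=0
i=12: fresh scan; Z[12]=0
i=13: fresh scan; Z[13]=2 scan→box=[13,15)
i=14: min(r-i=1, Z[1]=0)=0; Z[14]=0
i=15: fresh scan; Z[15]=0
i=16: fresh scan; Z[16]=0
i=17: fresh scan; Z[17]=0
i=18: fresh scan; Z[18]=0
i=19: fresh scan; Z[19]=0
i=20: fresh scan; Z[20]=0
i=21: fresh scan; Z[21]=0
i=22: fresh scan; Z[22]=0
i=23: fresh scan; Z[23]=0
i=24: fresh scan; Z[24]=1 scan→box=[24,25)
i=25: fresh scan; Z[25]=0
i=26: fresh scan; Z[26]=2 scan→box=[26,28)
i=27: min(r-i=1, Z[1]=0)=0; Z[27]=0
i=28: fresh scan; Z[28]=0
i=29: fresh scan; Z[29]=1 scan→box=[29,30)

[30, 0, 0, 0, 1, 0, 0, 0, 0, 0, 0, 0, 0, 2, 0, 0, 0, 0, 0, 0, 0, 0, 0, 0, 1, 0, 2, 0, 0, 1]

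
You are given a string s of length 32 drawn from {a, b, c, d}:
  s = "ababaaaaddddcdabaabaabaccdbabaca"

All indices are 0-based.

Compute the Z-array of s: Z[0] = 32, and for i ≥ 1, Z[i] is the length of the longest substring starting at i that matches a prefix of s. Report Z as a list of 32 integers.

[32, 0, 3, 0, 1, 1, 1, 1, 0, 0, 0, 0, 0, 0, 3, 0, 1, 3, 0, 1, 3, 0, 1, 0, 0, 0, 0, 3, 0, 1, 0, 1]

Z[0]=32
i=1: outside box; Z[1]=0
i=2: outside box; Z[2]=3 scan→box=[2,5)
i=3: min(r-i=2, Z[1]=0)=0; Z[3]=0
i=4: min(r-i=1, Z[2]=3)=1; Z[4]=1
i=5: outside box; Z[5]=1 scan→box=[5,6)
i=6: outside box; Z[6]=1 scan→box=[6,7)
i=7: outside box; Z[7]=1 scan→box=[7,8)
i=8: outside box; Z[8]=0
i=9: outside box; Z[9]=0
i=10: outside box; Z[10]=0
i=11: outside box; Z[11]=0
i=12: outside box; Z[12]=0
i=13: outside box; Z[13]=0
i=14: outside box; Z[14]=3 scan→box=[14,17)
i=15: min(r-i=2, Z[1]=0)=0; Z[15]=0
i=16: min(r-i=1, Z[2]=3)=1; Z[16]=1
i=17: outside box; Z[17]=3 scan→box=[17,20)
i=18: min(r-i=2, Z[1]=0)=0; Z[18]=0
i=19: min(r-i=1, Z[2]=3)=1; Z[19]=1
i=20: outside box; Z[20]=3 scan→box=[20,23)
i=21: min(r-i=2, Z[1]=0)=0; Z[21]=0
i=22: min(r-i=1, Z[2]=3)=1; Z[22]=1
i=23: outside box; Z[23]=0
i=24: outside box; Z[24]=0
i=25: outside box; Z[25]=0
i=26: outside box; Z[26]=0
i=27: outside box; Z[27]=3 scan→box=[27,30)
i=28: min(r-i=2, Z[1]=0)=0; Z[28]=0
i=29: min(r-i=1, Z[2]=3)=1; Z[29]=1
i=30: outside box; Z[30]=0
i=31: outside box; Z[31]=1 scan→box=[31,32)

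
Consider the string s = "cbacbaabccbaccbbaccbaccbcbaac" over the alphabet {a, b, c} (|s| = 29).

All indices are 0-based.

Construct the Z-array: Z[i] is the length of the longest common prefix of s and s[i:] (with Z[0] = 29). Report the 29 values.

Z[0]=29
i=1: i≥r, start 0; Z[1]=0
i=2: i≥r, start 0; Z[2]=0
i=3: i≥r, start 0; Z[3]=3 grow→box=[3,6)
i=4: min(r-i=2, Z[1]=0)=0; Z[4]=0
i=5: min(r-i=1, Z[2]=0)=0; Z[5]=0
i=6: i≥r, start 0; Z[6]=0
i=7: i≥r, start 0; Z[7]=0
i=8: i≥r, start 0; Z[8]=1 grow→box=[8,9)
i=9: i≥r, start 0; Z[9]=4 grow→box=[9,13)
i=10: min(r-i=3, Z[1]=0)=0; Z[10]=0
i=11: min(r-i=2, Z[2]=0)=0; Z[11]=0
i=12: min(r-i=1, Z[3]=3)=1; Z[12]=1
i=13: i≥r, start 0; Z[13]=2 grow→box=[13,15)
i=14: min(r-i=1, Z[1]=0)=0; Z[14]=0
i=15: i≥r, start 0; Z[15]=0
i=16: i≥r, start 0; Z[16]=0
i=17: i≥r, start 0; Z[17]=1 grow→box=[17,18)
i=18: i≥r, start 0; Z[18]=4 grow→box=[18,22)
i=19: min(r-i=3, Z[1]=0)=0; Z[19]=0
i=20: min(r-i=2, Z[2]=0)=0; Z[20]=0
i=21: min(r-i=1, Z[3]=3)=1; Z[21]=1
i=22: i≥r, start 0; Z[22]=2 grow→box=[22,24)
i=23: min(r-i=1, Z[1]=0)=0; Z[23]=0
i=24: i≥r, start 0; Z[24]=3 grow→box=[24,27)
i=25: min(r-i=2, Z[1]=0)=0; Z[25]=0
i=26: min(r-i=1, Z[2]=0)=0; Z[26]=0
i=27: i≥r, start 0; Z[27]=0
i=28: i≥r, start 0; Z[28]=1 grow→box=[28,29)

[29, 0, 0, 3, 0, 0, 0, 0, 1, 4, 0, 0, 1, 2, 0, 0, 0, 1, 4, 0, 0, 1, 2, 0, 3, 0, 0, 0, 1]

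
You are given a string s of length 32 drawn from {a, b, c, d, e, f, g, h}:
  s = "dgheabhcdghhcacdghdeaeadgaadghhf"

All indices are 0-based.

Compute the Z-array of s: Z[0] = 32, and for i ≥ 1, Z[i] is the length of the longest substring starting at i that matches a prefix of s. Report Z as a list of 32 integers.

Z[0]=32
i=1: fresh scan; Z[1]=0
i=2: fresh scan; Z[2]=0
i=3: fresh scan; Z[3]=0
i=4: fresh scan; Z[4]=0
i=5: fresh scan; Z[5]=0
i=6: fresh scan; Z[6]=0
i=7: fresh scan; Z[7]=0
i=8: fresh scan; Z[8]=3 scan→box=[8,11)
i=9: min(r-i=2, Z[1]=0)=0; Z[9]=0
i=10: min(r-i=1, Z[2]=0)=0; Z[10]=0
i=11: fresh scan; Z[11]=0
i=12: fresh scan; Z[12]=0
i=13: fresh scan; Z[13]=0
i=14: fresh scan; Z[14]=0
i=15: fresh scan; Z[15]=3 scan→box=[15,18)
i=16: min(r-i=2, Z[1]=0)=0; Z[16]=0
i=17: min(r-i=1, Z[2]=0)=0; Z[17]=0
i=18: fresh scan; Z[18]=1 scan→box=[18,19)
i=19: fresh scan; Z[19]=0
i=20: fresh scan; Z[20]=0
i=21: fresh scan; Z[21]=0
i=22: fresh scan; Z[22]=0
i=23: fresh scan; Z[23]=2 scan→box=[23,25)
i=24: min(r-i=1, Z[1]=0)=0; Z[24]=0
i=25: fresh scan; Z[25]=0
i=26: fresh scan; Z[26]=0
i=27: fresh scan; Z[27]=3 scan→box=[27,30)
i=28: min(r-i=2, Z[1]=0)=0; Z[28]=0
i=29: min(r-i=1, Z[2]=0)=0; Z[29]=0
i=30: fresh scan; Z[30]=0
i=31: fresh scan; Z[31]=0

[32, 0, 0, 0, 0, 0, 0, 0, 3, 0, 0, 0, 0, 0, 0, 3, 0, 0, 1, 0, 0, 0, 0, 2, 0, 0, 0, 3, 0, 0, 0, 0]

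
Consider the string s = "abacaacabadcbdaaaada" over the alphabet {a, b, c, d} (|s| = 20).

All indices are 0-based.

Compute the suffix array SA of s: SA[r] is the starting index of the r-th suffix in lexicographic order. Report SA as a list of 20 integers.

rank | idx | suffix
   0 |  19 | a
   1 |  14 | aaaada
   2 |  15 | aaada
   3 |   4 | aacabadcbdaaaada
   4 |  16 | aada
   5 |   0 | abacaacabadcbdaaaada
   6 |   7 | abadcbdaaaada
   7 |   2 | acaacabadcbdaaaada
   8 |   5 | acabadcbdaaaada
   9 |  17 | ada
  10 |   9 | adcbdaaaada
  11 |   1 | bacaacabadcbdaaaada
  12 |   8 | badcbdaaaada
  13 |  12 | bdaaaada
  14 |   3 | caacabadcbdaaaada
  15 |   6 | cabadcbdaaaada
  16 |  11 | cbdaaaada
  17 |  18 | da
  18 |  13 | daaaada
  19 |  10 | dcbdaaaada

[19, 14, 15, 4, 16, 0, 7, 2, 5, 17, 9, 1, 8, 12, 3, 6, 11, 18, 13, 10]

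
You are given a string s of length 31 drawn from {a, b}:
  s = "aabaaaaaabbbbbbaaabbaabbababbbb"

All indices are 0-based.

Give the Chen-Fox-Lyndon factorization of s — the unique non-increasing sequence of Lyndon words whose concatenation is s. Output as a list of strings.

emit factor 1: 'aab' (i=0, period=3)
emit factor 2: 'aaaaaabbbbbbaaabbaabbababbbb' (i=3, period=28)

["aab", "aaaaaabbbbbbaaabbaabbababbbb"]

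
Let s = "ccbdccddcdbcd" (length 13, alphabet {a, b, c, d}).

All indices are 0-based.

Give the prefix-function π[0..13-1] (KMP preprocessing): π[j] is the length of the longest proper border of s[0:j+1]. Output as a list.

π[0] = 0
j=1 s[j]='c': π[1]=1 (border 'c')
j=2 s[j]='b': k: 1→0; π[2]=0 (border '')
j=3 s[j]='d': π[3]=0 (border '')
j=4 s[j]='c': π[4]=1 (border 'c')
j=5 s[j]='c': π[5]=2 (border 'cc')
j=6 s[j]='d': k: 2→1→0; π[6]=0 (border '')
j=7 s[j]='d': π[7]=0 (border '')
j=8 s[j]='c': π[8]=1 (border 'c')
j=9 s[j]='d': k: 1→0; π[9]=0 (border '')
j=10 s[j]='b': π[10]=0 (border '')
j=11 s[j]='c': π[11]=1 (border 'c')
j=12 s[j]='d': k: 1→0; π[12]=0 (border '')

[0, 1, 0, 0, 1, 2, 0, 0, 1, 0, 0, 1, 0]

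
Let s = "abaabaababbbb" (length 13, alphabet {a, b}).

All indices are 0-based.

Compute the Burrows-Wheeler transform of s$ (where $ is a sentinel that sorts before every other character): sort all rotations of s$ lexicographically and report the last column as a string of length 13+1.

rank  rotation        last
    0  $abaabaababbbb  b
    1  aabaababbbb$ab  b
    2  aababbbb$abaab  b
    3  abaabaababbbb$  $
    4  abaababbbb$aba  a
    5  ababbbb$abaaba  a
    6  abbbb$abaabaab  b
    7  b$abaabaababbb  b
    8  baabaababbbb$a  a
    9  baababbbb$abaa  a
   10  babbbb$abaabaa  a
   11  bb$abaabaababb  b
   12  bbb$abaabaabab  b
   13  bbbb$abaabaaba  a

bbb$aabbaaabba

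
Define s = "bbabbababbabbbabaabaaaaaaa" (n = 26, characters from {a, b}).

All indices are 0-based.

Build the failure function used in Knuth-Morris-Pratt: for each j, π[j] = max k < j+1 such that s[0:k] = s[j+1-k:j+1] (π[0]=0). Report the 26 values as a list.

[0, 1, 0, 1, 2, 3, 4, 0, 1, 2, 3, 4, 5, 2, 3, 4, 0, 0, 1, 0, 0, 0, 0, 0, 0, 0]

π[0] = 0
j=1 s[j]='b': π[1]=1 (border 'b')
j=2 s[j]='a': k: 1→0; π[2]=0 (border '')
j=3 s[j]='b': π[3]=1 (border 'b')
j=4 s[j]='b': π[4]=2 (border 'bb')
j=5 s[j]='a': π[5]=3 (border 'bba')
j=6 s[j]='b': π[6]=4 (border 'bbab')
j=7 s[j]='a': k: 4→1→0; π[7]=0 (border '')
j=8 s[j]='b': π[8]=1 (border 'b')
j=9 s[j]='b': π[9]=2 (border 'bb')
j=10 s[j]='a': π[10]=3 (border 'bba')
j=11 s[j]='b': π[11]=4 (border 'bbab')
j=12 s[j]='b': π[12]=5 (border 'bbabb')
j=13 s[j]='b': k: 5→2→1; π[13]=2 (border 'bb')
j=14 s[j]='a': π[14]=3 (border 'bba')
j=15 s[j]='b': π[15]=4 (border 'bbab')
j=16 s[j]='a': k: 4→1→0; π[16]=0 (border '')
j=17 s[j]='a': π[17]=0 (border '')
j=18 s[j]='b': π[18]=1 (border 'b')
j=19 s[j]='a': k: 1→0; π[19]=0 (border '')
j=20 s[j]='a': π[20]=0 (border '')
j=21 s[j]='a': π[21]=0 (border '')
j=22 s[j]='a': π[22]=0 (border '')
j=23 s[j]='a': π[23]=0 (border '')
j=24 s[j]='a': π[24]=0 (border '')
j=25 s[j]='a': π[25]=0 (border '')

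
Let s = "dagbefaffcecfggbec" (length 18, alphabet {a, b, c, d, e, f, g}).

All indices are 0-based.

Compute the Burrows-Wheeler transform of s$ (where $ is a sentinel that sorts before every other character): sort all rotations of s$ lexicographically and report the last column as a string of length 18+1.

cfdggefe$bcbefacgaf

rank  rotation             last
    0  $dagbefaffcecfggbec  c
    1  affcecfggbec$dagbef  f
    2  agbefaffcecfggbec$d  d
    3  bec$dagbefaffcecfgg  g
    4  befaffcecfggbec$dag  g
    5  c$dagbefaffcecfggbe  e
    6  cecfggbec$dagbefaff  f
    7  cfggbec$dagbefaffce  e
    8  dagbefaffcecfggbec$  $
    9  ec$dagbefaffcecfggb  b
   10  ecfggbec$dagbefaffc  c
   11  efaffcecfggbec$dagb  b
   12  faffcecfggbec$dagbe  e
   13  fcecfggbec$dagbefaf  f
   14  ffcecfggbec$dagbefa  a
   15  fggbec$dagbefaffcec  c
   16  gbec$dagbefaffcecfg  g
   17  gbefaffcecfggbec$da  a
   18  ggbec$dagbefaffcecf  f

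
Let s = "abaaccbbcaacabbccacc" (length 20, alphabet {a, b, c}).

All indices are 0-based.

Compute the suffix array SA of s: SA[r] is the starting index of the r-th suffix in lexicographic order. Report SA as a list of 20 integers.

rank→(start, suffix):
  0 → (9, 'aacabbccacc')
  1 → (2, 'aaccbbcaacabbccacc')
  2 → (0, 'abaaccbbcaacabbccacc')
  3 → (12, 'abbccacc')
  4 → (10, 'acabbccacc')
  5 → (17, 'acc')
  6 → (3, 'accbbcaacabbccacc')
  7 → (1, 'baaccbbcaacabbccacc')
  8 → (6, 'bbcaacabbccacc')
  9 → (13, 'bbccacc')
  10 → (7, 'bcaacabbccacc')
  11 → (14, 'bccacc')
  12 → (19, 'c')
  13 → (8, 'caacabbccacc')
  14 → (11, 'cabbccacc')
  15 → (16, 'cacc')
  16 → (5, 'cbbcaacabbccacc')
  17 → (18, 'cc')
  18 → (15, 'ccacc')
  19 → (4, 'ccbbcaacabbccacc')

[9, 2, 0, 12, 10, 17, 3, 1, 6, 13, 7, 14, 19, 8, 11, 16, 5, 18, 15, 4]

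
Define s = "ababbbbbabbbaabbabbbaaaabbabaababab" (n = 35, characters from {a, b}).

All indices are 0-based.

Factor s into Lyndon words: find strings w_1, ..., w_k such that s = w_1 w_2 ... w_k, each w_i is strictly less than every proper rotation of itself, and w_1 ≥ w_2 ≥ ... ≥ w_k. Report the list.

["ababbbbbabbb", "aabbabbb", "aaaabbabaababab"]

emit factor 1: 'ababbbbbabbb' (i=0, period=12)
emit factor 2: 'aabbabbb' (i=12, period=8)
emit factor 3: 'aaaabbabaababab' (i=20, period=15)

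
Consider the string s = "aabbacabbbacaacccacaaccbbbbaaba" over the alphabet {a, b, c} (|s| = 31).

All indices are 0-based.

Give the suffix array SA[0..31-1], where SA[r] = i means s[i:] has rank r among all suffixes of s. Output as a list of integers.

rank | idx | suffix
   0 |  30 | a
   1 |  27 | aaba
   2 |   0 | aabbacabbbacaacccacaaccbbbbaaba
   3 |  19 | aaccbbbbaaba
   4 |  12 | aacccacaaccbbbbaaba
   5 |  28 | aba
   6 |   1 | abbacabbbacaacccacaaccbbbbaaba
   7 |   6 | abbbacaacccacaaccbbbbaaba
   8 |  17 | acaaccbbbbaaba
   9 |  10 | acaacccacaaccbbbbaaba
  10 |   4 | acabbbacaacccacaaccbbbbaaba
  11 |  20 | accbbbbaaba
  12 |  13 | acccacaaccbbbbaaba
  13 |  29 | ba
  14 |  26 | baaba
  15 |   9 | bacaacccacaaccbbbbaaba
  16 |   3 | bacabbbacaacccacaaccbbbbaaba
  17 |  25 | bbaaba
  18 |   8 | bbacaacccacaaccbbbbaaba
  19 |   2 | bbacabbbacaacccacaaccbbbbaaba
  20 |  24 | bbbaaba
  21 |   7 | bbbacaacccacaaccbbbbaaba
  22 |  23 | bbbbaaba
  23 |  18 | caaccbbbbaaba
  24 |  11 | caacccacaaccbbbbaaba
  25 |   5 | cabbbacaacccacaaccbbbbaaba
  26 |  16 | cacaaccbbbbaaba
  27 |  22 | cbbbbaaba
  28 |  15 | ccacaaccbbbbaaba
  29 |  21 | ccbbbbaaba
  30 |  14 | cccacaaccbbbbaaba

[30, 27, 0, 19, 12, 28, 1, 6, 17, 10, 4, 20, 13, 29, 26, 9, 3, 25, 8, 2, 24, 7, 23, 18, 11, 5, 16, 22, 15, 21, 14]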